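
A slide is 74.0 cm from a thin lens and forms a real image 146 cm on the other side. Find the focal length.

Real image ⇒ d_i = +146 cm.
1/f = 1/d_o + 1/d_i = 1/(74.0) + 1/(146) = 0.02036, so f = 49.1 cm.
Since f is positive, the thin lens is converging.

f = 49.1 cm (converging)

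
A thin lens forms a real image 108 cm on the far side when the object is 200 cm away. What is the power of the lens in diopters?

d_i = +108 cm.
1/f = 1/d_o + 1/d_i = 1/(200) + 1/(108) = 0.01426 cm⁻¹.
f = 70.13 cm = 0.7013 m, so P = 1/f = +1.43 D.

P = +1.43 D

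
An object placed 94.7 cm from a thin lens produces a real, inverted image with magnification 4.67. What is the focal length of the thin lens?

m = −d_i/d_o ⇒ d_i = −m·d_o = −(-4.67)·(94.7) = 442.2 cm.
1/f = 1/d_o + 1/d_i = 1/(94.7) + 1/(442.2) = 0.01282, so f = 78.0 cm.
Since f is positive, the thin lens is converging.

f = 78.0 cm (converging)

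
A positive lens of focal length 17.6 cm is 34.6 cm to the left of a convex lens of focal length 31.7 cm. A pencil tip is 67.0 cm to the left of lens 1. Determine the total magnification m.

m = -0.539

Lens 1: 1/d_i1 = 1/(17.6) − 1/(67.0) = 0.04189, so d_i1 = 23.87 cm; m₁ = −d_i1/d_o1 = -0.3563.
d_o2 = 34.6 − (23.87) = 10.73 cm.
Lens 2: 1/d_i2 = 1/(31.7) − 1/(10.73) = -0.06165, so d_i2 = -16.22 cm; m₂ = −d_i2/d_o2 = +1.512.
m = m₁·m₂ = (-0.3563)(+1.512) = -0.539.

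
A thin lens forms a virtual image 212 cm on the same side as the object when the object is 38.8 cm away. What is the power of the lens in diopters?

P = +2.11 D

Virtual image ⇒ d_i = −212 cm.
1/f = 1/d_o + 1/d_i = 1/(38.8) + 1/(-212) = 0.02106 cm⁻¹.
f = 47.49 cm = 0.4749 m, so P = 1/f = +2.11 D.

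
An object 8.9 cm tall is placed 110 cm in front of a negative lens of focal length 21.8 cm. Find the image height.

For a negative lens, f = -21.8 cm.
1/d_i = 1/f − 1/d_o = 1/(-21.80) − 1/(110) = -0.05496, so d_i = -18.19 cm.
m = −d_i/d_o = +0.1654.
|h_i| = |m|·h_o = 0.1654 × 8.9 = 1.47 cm. The image is virtual, upright and reduced, on the same side as the object.

1.47 cm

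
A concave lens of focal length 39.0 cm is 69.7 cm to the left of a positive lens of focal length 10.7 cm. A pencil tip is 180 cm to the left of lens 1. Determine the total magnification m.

m = -0.0209

f₁ = −39.0 cm (diverging).
Lens 1: 1/d_i1 = 1/(-39.0) − 1/(180) = -0.03120, so d_i1 = -32.05 cm; m₁ = −d_i1/d_o1 = +0.1781.
d_o2 = 69.7 − (-32.05) = 101.8 cm.
Lens 2: 1/d_i2 = 1/(10.7) − 1/(101.8) = 0.08363, so d_i2 = 11.96 cm; m₂ = −d_i2/d_o2 = -0.1175.
m = m₁·m₂ = (+0.1781)(-0.1175) = -0.0209.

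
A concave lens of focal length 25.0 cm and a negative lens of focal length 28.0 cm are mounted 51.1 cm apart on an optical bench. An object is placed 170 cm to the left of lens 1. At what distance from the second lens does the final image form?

Lens 1 is diverging, so f₁ = −25.0 cm.
Lens 1: 1/d_i1 = 1/f₁ − 1/d_o1 = 1/(-25.0) − 1/(170) = -0.04588, so d_i1 = -21.79 cm.
The intermediate image is 21.79 cm to the left of lens 1 (virtual), which is 51.1 − (-21.79) = 72.89 cm to the left of lens 2, so d_o2 = +72.89 cm.
Lens 2 is diverging, so f₂ = −28.0 cm.
Lens 2: 1/d_i2 = 1/f₂ − 1/d_o2 = 1/(-28.0) − 1/(72.89) = -0.04943, so d_i2 = -20.2 cm.
The final image is virtual, 20.2 cm to the left of lens 2 (overall magnification ≈ 0.036).

20.2 cm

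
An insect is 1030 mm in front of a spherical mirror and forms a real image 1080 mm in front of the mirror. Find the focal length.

f = 527 mm (concave)

Real image ⇒ d_i = +1080 mm.
1/f = 1/d_o + 1/d_i = 1/(1030) + 1/(1080) = 0.001897, so f = 527 mm.
Since f is positive, the spherical mirror is concave.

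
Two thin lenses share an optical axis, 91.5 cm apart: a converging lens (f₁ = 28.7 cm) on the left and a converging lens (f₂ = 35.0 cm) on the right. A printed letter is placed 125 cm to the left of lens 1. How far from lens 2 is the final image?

Lens 1: 1/d_i1 = 1/f₁ − 1/d_o1 = 1/(28.7) − 1/(125) = 0.02684, so d_i1 = 37.25 cm.
The intermediate image is 37.25 cm to the right of lens 1, which is 91.5 − (37.25) = 54.25 cm to the left of lens 2, so d_o2 = +54.25 cm.
Lens 2: 1/d_i2 = 1/f₂ − 1/d_o2 = 1/(35.0) − 1/(54.25) = 0.01014, so d_i2 = 98.6 cm.
The final image is real, 98.6 cm to the right of lens 2 (overall magnification ≈ 0.54).

98.6 cm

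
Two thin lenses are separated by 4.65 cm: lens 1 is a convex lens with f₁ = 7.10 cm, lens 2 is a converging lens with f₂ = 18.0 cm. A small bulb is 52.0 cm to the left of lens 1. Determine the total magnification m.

m = -0.132

Lens 1: 1/d_i1 = 1/(7.10) − 1/(52.0) = 0.1216, so d_i1 = 8.223 cm; m₁ = −d_i1/d_o1 = -0.1581.
d_o2 = 4.65 − (8.223) = -3.573 cm (virtual object).
Lens 2: 1/d_i2 = 1/(18.0) − 1/(-3.573) = 0.3354, so d_i2 = 2.981 cm; m₂ = −d_i2/d_o2 = +0.8344.
m = m₁·m₂ = (-0.1581)(+0.8344) = -0.132.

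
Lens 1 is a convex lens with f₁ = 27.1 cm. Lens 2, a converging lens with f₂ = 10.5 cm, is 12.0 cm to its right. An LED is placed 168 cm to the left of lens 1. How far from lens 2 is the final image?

6.92 cm

Lens 1: 1/d_i1 = 1/f₁ − 1/d_o1 = 1/(27.1) − 1/(168) = 0.03095, so d_i1 = 32.31 cm.
The intermediate image is 32.31 cm to the right of lens 1, which lies 20.31 cm to the right of lens 2 — a virtual object — so d_o2 = −20.31 cm.
Lens 2: 1/d_i2 = 1/f₂ − 1/d_o2 = 1/(10.5) − 1/(-20.31) = 0.1445, so d_i2 = 6.92 cm.
The final image is real, 6.92 cm to the right of lens 2 (overall magnification ≈ -0.066).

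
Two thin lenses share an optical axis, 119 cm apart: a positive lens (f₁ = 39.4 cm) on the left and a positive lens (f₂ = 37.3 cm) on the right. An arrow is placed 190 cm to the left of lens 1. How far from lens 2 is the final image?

Lens 1: 1/d_i1 = 1/f₁ − 1/d_o1 = 1/(39.4) − 1/(190) = 0.02012, so d_i1 = 49.71 cm.
The intermediate image is 49.71 cm to the right of lens 1, which is 119 − (49.71) = 69.29 cm to the left of lens 2, so d_o2 = +69.29 cm.
Lens 2: 1/d_i2 = 1/f₂ − 1/d_o2 = 1/(37.3) − 1/(69.29) = 0.01238, so d_i2 = 80.8 cm.
The final image is real, 80.8 cm to the right of lens 2 (overall magnification ≈ 0.31).

80.8 cm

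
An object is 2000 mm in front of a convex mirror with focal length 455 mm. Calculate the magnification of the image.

For a convex mirror, f = -455 mm.
1/d_i = 1/f − 1/d_o = 1/(-455.0) − 1/(2000) = -0.002698, so d_i = -370.7 mm.
m = −d_i/d_o = −(-370.7)/(2000) = +0.185.
The image is virtual, upright and reduced, behind the mirror.

m = +0.185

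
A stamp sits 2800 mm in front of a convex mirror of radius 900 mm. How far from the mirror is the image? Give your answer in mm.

f = R/2 = 900/2 = 450.0 mm; for a convex mirror, f = -450.0 mm.
Mirror equation: 1/s_i = 1/f − 1/s_o = 1/(-450.0) − 1/(2800) = -0.002222 − 0.0003571 = -0.002579, so s_i = -388 mm.
The image is virtual, upright and reduced, behind the mirror.

388 mm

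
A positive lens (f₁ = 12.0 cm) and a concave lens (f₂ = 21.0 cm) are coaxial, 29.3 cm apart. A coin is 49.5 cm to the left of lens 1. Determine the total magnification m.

Lens 1: 1/d_i1 = 1/(12.0) − 1/(49.5) = 0.06313, so d_i1 = 15.84 cm; m₁ = −d_i1/d_o1 = -0.3200.
d_o2 = 29.3 − (15.84) = 13.46 cm.
f₂ = −21.0 cm (diverging).
Lens 2: 1/d_i2 = 1/(-21.0) − 1/(13.46) = -0.1219, so d_i2 = -8.203 cm; m₂ = −d_i2/d_o2 = +0.6094.
m = m₁·m₂ = (-0.3200)(+0.6094) = -0.195.

m = -0.195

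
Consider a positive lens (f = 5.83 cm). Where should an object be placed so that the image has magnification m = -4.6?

m = −d_i/d_o ⇒ d_i = −m·d_o.
1/f = 1/d_o + 1/d_i = 1/d_o − 1/(m·d_o) = (1 − 1/m)/d_o, so d_o = f(1 − 1/m) = (5.830)(1 − 1/(-4.6)) = 7.10 cm.

7.10 cm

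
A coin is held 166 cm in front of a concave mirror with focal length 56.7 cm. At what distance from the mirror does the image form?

Mirror equation: 1/q = 1/f − 1/p = 1/(56.70) − 1/(166) = 0.01764 − 0.006024 = 0.01161, so q = 86.1 cm.
The image is real, inverted and reduced, in front of the mirror.

86.1 cm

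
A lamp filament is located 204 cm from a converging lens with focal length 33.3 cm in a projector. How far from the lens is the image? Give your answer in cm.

39.8 cm

Lens equation: 1/q = 1/f − 1/p = 1/(33.30) − 1/(204) = 0.03003 − 0.004902 = 0.02513, so q = 39.8 cm.
The image is real, inverted and reduced, on the far side of the lens.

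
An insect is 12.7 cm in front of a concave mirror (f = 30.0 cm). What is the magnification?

m = +1.73

1/d_i = 1/f − 1/d_o = 1/(30.00) − 1/(12.7) = -0.04541, so d_i = -22.02 cm.
m = −d_i/d_o = −(-22.02)/(12.7) = +1.73.
The image is virtual, upright and enlarged, behind the mirror.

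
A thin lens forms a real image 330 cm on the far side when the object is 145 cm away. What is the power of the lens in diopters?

d_i = +330 cm.
1/f = 1/d_o + 1/d_i = 1/(145) + 1/(330) = 0.009927 cm⁻¹.
f = 100.7 cm = 1.007 m, so P = 1/f = +0.993 D.

P = +0.993 D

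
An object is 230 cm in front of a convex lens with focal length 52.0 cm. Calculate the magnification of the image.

1/d_i = 1/f − 1/d_o = 1/(52.00) − 1/(230) = 0.01488, so d_i = 67.19 cm.
m = −d_i/d_o = −(67.19)/(230) = -0.292.
The image is real, inverted and reduced, on the far side of the lens.

m = -0.292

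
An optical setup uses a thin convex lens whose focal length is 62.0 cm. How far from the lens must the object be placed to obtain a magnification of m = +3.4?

43.8 cm

m = −d_i/d_o ⇒ d_i = −m·d_o.
1/f = 1/d_o + 1/d_i = 1/d_o − 1/(m·d_o) = (1 − 1/m)/d_o, so d_o = f(1 − 1/m) = (62.00)(1 − 1/(+3.4)) = 43.8 cm.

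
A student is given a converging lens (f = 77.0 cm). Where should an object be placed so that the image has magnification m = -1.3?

136 cm

m = −d_i/d_o ⇒ d_i = −m·d_o.
1/f = 1/d_o + 1/d_i = 1/d_o − 1/(m·d_o) = (1 − 1/m)/d_o, so d_o = f(1 − 1/m) = (77.00)(1 − 1/(-1.3)) = 136 cm.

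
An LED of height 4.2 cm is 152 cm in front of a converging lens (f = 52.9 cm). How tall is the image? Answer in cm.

1/d_i = 1/f − 1/d_o = 1/(52.90) − 1/(152) = 0.01232, so d_i = 81.14 cm.
m = −d_i/d_o = -0.5338.
|h_i| = |m|·h_o = 0.5338 × 4.2 = 2.24 cm. The image is real, inverted and reduced, on the far side of the lens.

2.24 cm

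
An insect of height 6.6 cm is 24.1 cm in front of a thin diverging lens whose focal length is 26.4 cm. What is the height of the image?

For a diverging lens, f = -26.4 cm.
1/d_i = 1/f − 1/d_o = 1/(-26.40) − 1/(24.1) = -0.07937, so d_i = -12.60 cm.
m = −d_i/d_o = +0.5228.
|h_i| = |m|·h_o = 0.5228 × 6.6 = 3.45 cm. The image is virtual, upright and reduced, on the same side as the object.

3.45 cm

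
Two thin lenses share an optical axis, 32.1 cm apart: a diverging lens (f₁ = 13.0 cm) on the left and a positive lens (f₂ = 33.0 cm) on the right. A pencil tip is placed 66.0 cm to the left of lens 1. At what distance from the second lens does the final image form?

142 cm

Lens 1 is diverging, so f₁ = −13.0 cm.
Lens 1: 1/d_i1 = 1/f₁ − 1/d_o1 = 1/(-13.0) − 1/(66.0) = -0.09207, so d_i1 = -10.86 cm.
The intermediate image is 10.86 cm to the left of lens 1 (virtual), which is 32.1 − (-10.86) = 42.96 cm to the left of lens 2, so d_o2 = +42.96 cm.
Lens 2: 1/d_i2 = 1/f₂ − 1/d_o2 = 1/(33.0) − 1/(42.96) = 0.007026, so d_i2 = 142 cm.
The final image is real, 142 cm to the right of lens 2 (overall magnification ≈ -0.55).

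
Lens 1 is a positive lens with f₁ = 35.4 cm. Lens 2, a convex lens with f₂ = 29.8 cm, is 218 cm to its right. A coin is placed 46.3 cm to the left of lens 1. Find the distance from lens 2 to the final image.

Lens 1: 1/d_i1 = 1/f₁ − 1/d_o1 = 1/(35.4) − 1/(46.3) = 0.006650, so d_i1 = 150.4 cm.
The intermediate image is 150.4 cm to the right of lens 1, which is 218 − (150.4) = 67.60 cm to the left of lens 2, so d_o2 = +67.60 cm.
Lens 2: 1/d_i2 = 1/f₂ − 1/d_o2 = 1/(29.8) − 1/(67.60) = 0.01876, so d_i2 = 53.3 cm.
The final image is real, 53.3 cm to the right of lens 2 (overall magnification ≈ 2.6).

53.3 cm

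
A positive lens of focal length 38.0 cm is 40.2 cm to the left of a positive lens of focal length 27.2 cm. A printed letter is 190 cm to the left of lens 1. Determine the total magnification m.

Lens 1: 1/d_i1 = 1/(38.0) − 1/(190) = 0.02105, so d_i1 = 47.50 cm; m₁ = −d_i1/d_o1 = -0.2500.
d_o2 = 40.2 − (47.50) = -7.300 cm (virtual object).
Lens 2: 1/d_i2 = 1/(27.2) − 1/(-7.300) = 0.1738, so d_i2 = 5.755 cm; m₂ = −d_i2/d_o2 = +0.7884.
m = m₁·m₂ = (-0.2500)(+0.7884) = -0.197.

m = -0.197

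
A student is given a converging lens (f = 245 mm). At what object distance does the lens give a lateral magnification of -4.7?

297 mm

m = −d_i/d_o ⇒ d_i = −m·d_o.
1/f = 1/d_o + 1/d_i = 1/d_o − 1/(m·d_o) = (1 − 1/m)/d_o, so d_o = f(1 − 1/m) = (245.0)(1 − 1/(-4.7)) = 297 mm.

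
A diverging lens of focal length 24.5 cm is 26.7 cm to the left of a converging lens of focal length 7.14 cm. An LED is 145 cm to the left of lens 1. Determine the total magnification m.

f₁ = −24.5 cm (diverging).
Lens 1: 1/d_i1 = 1/(-24.5) − 1/(145) = -0.04771, so d_i1 = -20.96 cm; m₁ = −d_i1/d_o1 = +0.1446.
d_o2 = 26.7 − (-20.96) = 47.66 cm.
Lens 2: 1/d_i2 = 1/(7.14) − 1/(47.66) = 0.1191, so d_i2 = 8.398 cm; m₂ = −d_i2/d_o2 = -0.1762.
m = m₁·m₂ = (+0.1446)(-0.1762) = -0.0255.

m = -0.0255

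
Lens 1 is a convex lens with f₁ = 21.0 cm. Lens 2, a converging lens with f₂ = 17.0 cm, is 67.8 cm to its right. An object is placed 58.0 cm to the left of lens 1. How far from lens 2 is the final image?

33.2 cm

Lens 1: 1/d_i1 = 1/f₁ − 1/d_o1 = 1/(21.0) − 1/(58.0) = 0.03038, so d_i1 = 32.92 cm.
The intermediate image is 32.92 cm to the right of lens 1, which is 67.8 − (32.92) = 34.88 cm to the left of lens 2, so d_o2 = +34.88 cm.
Lens 2: 1/d_i2 = 1/f₂ − 1/d_o2 = 1/(17.0) − 1/(34.88) = 0.03015, so d_i2 = 33.2 cm.
The final image is real, 33.2 cm to the right of lens 2 (overall magnification ≈ 0.54).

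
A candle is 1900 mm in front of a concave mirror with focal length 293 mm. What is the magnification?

1/d_i = 1/f − 1/d_o = 1/(293.0) − 1/(1900) = 0.002887, so d_i = 346.4 mm.
m = −d_i/d_o = −(346.4)/(1900) = -0.182.
The image is real, inverted and reduced, in front of the mirror.

m = -0.182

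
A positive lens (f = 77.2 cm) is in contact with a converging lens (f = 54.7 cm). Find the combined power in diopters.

P = +3.12 D

P₁ = 1/f₁ = 1/(0.772 m) = +1.295 D; P₂ = 1/f₂ = 1/(0.547 m) = +1.828 D.
For thin lenses in contact, P = P₁ + P₂ = (+1.295) + (+1.828) = +3.12 D.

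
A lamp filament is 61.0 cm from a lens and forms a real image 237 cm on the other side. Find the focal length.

Real image ⇒ d_i = +237 cm.
1/f = 1/d_o + 1/d_i = 1/(61.0) + 1/(237) = 0.02061, so f = 48.5 cm.
Since f is positive, the lens is converging.

f = 48.5 cm (converging)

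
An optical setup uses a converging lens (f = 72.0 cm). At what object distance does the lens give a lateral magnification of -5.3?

m = −d_i/d_o ⇒ d_i = −m·d_o.
1/f = 1/d_o + 1/d_i = 1/d_o − 1/(m·d_o) = (1 − 1/m)/d_o, so d_o = f(1 − 1/m) = (72.00)(1 − 1/(-5.3)) = 85.6 cm.

85.6 cm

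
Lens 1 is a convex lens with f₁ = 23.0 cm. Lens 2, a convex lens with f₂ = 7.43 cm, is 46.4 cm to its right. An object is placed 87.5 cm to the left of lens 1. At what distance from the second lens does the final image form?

Lens 1: 1/d_i1 = 1/f₁ − 1/d_o1 = 1/(23.0) − 1/(87.5) = 0.03205, so d_i1 = 31.20 cm.
The intermediate image is 31.20 cm to the right of lens 1, which is 46.4 − (31.20) = 15.20 cm to the left of lens 2, so d_o2 = +15.20 cm.
Lens 2: 1/d_i2 = 1/f₂ − 1/d_o2 = 1/(7.43) − 1/(15.20) = 0.06880, so d_i2 = 14.5 cm.
The final image is real, 14.5 cm to the right of lens 2 (overall magnification ≈ 0.34).

14.5 cm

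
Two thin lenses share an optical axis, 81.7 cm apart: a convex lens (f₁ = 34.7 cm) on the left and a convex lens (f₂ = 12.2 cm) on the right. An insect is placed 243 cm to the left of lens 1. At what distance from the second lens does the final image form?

Lens 1: 1/d_i1 = 1/f₁ − 1/d_o1 = 1/(34.7) − 1/(243) = 0.02470, so d_i1 = 40.48 cm.
The intermediate image is 40.48 cm to the right of lens 1, which is 81.7 − (40.48) = 41.22 cm to the left of lens 2, so d_o2 = +41.22 cm.
Lens 2: 1/d_i2 = 1/f₂ − 1/d_o2 = 1/(12.2) − 1/(41.22) = 0.05771, so d_i2 = 17.3 cm.
The final image is real, 17.3 cm to the right of lens 2 (overall magnification ≈ 0.070).

17.3 cm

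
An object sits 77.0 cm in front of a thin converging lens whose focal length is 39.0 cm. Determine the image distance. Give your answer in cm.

79.0 cm

Lens equation: 1/d_i = 1/f − 1/d_o = 1/(39.00) − 1/(77.0) = 0.02564 − 0.01299 = 0.01265, so d_i = 79.0 cm.
The image is real, inverted and enlarged, on the far side of the lens.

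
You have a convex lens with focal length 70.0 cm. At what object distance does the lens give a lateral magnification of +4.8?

m = −d_i/d_o ⇒ d_i = −m·d_o.
1/f = 1/d_o + 1/d_i = 1/d_o − 1/(m·d_o) = (1 − 1/m)/d_o, so d_o = f(1 − 1/m) = (70.00)(1 − 1/(+4.8)) = 55.4 cm.

55.4 cm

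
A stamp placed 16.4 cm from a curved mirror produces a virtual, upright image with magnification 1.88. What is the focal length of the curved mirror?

f = 35.0 cm (concave)

m = −d_i/d_o ⇒ d_i = −m·d_o = −(+1.88)·(16.4) = -30.83 cm.
1/f = 1/d_o + 1/d_i = 1/(16.4) + 1/(-30.83) = 0.02854, so f = 35.0 cm.
Since f is positive, the curved mirror is concave.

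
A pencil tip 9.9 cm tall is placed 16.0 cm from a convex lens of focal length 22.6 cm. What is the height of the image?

33.9 cm

1/d_i = 1/f − 1/d_o = 1/(22.60) − 1/(16.0) = -0.01825, so d_i = -54.79 cm.
m = −d_i/d_o = +3.424.
|h_i| = |m|·h_o = 3.424 × 9.9 = 33.9 cm. The image is virtual, upright and enlarged, on the same side as the object.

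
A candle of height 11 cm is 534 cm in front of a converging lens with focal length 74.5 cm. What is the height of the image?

1/d_i = 1/f − 1/d_o = 1/(74.50) − 1/(534) = 0.01155, so d_i = 86.58 cm.
m = −d_i/d_o = -0.1621.
|h_i| = |m|·h_o = 0.1621 × 11 = 1.78 cm. The image is real, inverted and reduced, on the far side of the lens.

1.78 cm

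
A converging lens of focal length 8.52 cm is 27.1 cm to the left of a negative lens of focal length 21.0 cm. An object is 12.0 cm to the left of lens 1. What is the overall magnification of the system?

m = -2.75

Lens 1: 1/d_i1 = 1/(8.52) − 1/(12.0) = 0.03404, so d_i1 = 29.38 cm; m₁ = −d_i1/d_o1 = -2.448.
d_o2 = 27.1 − (29.38) = -2.280 cm (virtual object).
f₂ = −21.0 cm (diverging).
Lens 2: 1/d_i2 = 1/(-21.0) − 1/(-2.280) = 0.3910, so d_i2 = 2.558 cm; m₂ = −d_i2/d_o2 = +1.122.
m = m₁·m₂ = (-2.448)(+1.122) = -2.75.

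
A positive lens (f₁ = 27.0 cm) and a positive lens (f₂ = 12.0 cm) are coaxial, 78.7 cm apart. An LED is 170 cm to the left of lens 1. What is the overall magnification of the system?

m = +0.0655

Lens 1: 1/d_i1 = 1/(27.0) − 1/(170) = 0.03115, so d_i1 = 32.10 cm; m₁ = −d_i1/d_o1 = -0.1888.
d_o2 = 78.7 − (32.10) = 46.60 cm.
Lens 2: 1/d_i2 = 1/(12.0) − 1/(46.60) = 0.06187, so d_i2 = 16.16 cm; m₂ = −d_i2/d_o2 = -0.3468.
m = m₁·m₂ = (-0.1888)(-0.3468) = +0.0655.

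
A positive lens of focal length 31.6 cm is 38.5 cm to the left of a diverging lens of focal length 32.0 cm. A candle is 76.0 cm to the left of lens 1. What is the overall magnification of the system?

m = -1.39

Lens 1: 1/d_i1 = 1/(31.6) − 1/(76.0) = 0.01849, so d_i1 = 54.09 cm; m₁ = −d_i1/d_o1 = -0.7117.
d_o2 = 38.5 − (54.09) = -15.59 cm (virtual object).
f₂ = −32.0 cm (diverging).
Lens 2: 1/d_i2 = 1/(-32.0) − 1/(-15.59) = 0.03289, so d_i2 = 30.40 cm; m₂ = −d_i2/d_o2 = +1.950.
m = m₁·m₂ = (-0.7117)(+1.950) = -1.39.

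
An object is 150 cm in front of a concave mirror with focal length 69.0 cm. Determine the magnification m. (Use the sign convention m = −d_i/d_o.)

m = -0.852

1/d_i = 1/f − 1/d_o = 1/(69.00) − 1/(150) = 0.007826, so d_i = 127.8 cm.
m = −d_i/d_o = −(127.8)/(150) = -0.852.
The image is real, inverted and reduced, in front of the mirror.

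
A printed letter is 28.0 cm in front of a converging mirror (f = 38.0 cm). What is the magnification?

m = +3.80

1/d_i = 1/f − 1/d_o = 1/(38.00) − 1/(28.0) = -0.009398, so d_i = -106.4 cm.
m = −d_i/d_o = −(-106.4)/(28.0) = +3.80.
The image is virtual, upright and enlarged, behind the mirror.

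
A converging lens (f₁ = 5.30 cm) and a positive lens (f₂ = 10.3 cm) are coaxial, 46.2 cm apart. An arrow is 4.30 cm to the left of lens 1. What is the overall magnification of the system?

Lens 1: 1/d_i1 = 1/(5.30) − 1/(4.30) = -0.04388, so d_i1 = -22.79 cm; m₁ = −d_i1/d_o1 = +5.300.
d_o2 = 46.2 − (-22.79) = 68.99 cm.
Lens 2: 1/d_i2 = 1/(10.3) − 1/(68.99) = 0.08259, so d_i2 = 12.11 cm; m₂ = −d_i2/d_o2 = -0.1755.
m = m₁·m₂ = (+5.300)(-0.1755) = -0.930.

m = -0.930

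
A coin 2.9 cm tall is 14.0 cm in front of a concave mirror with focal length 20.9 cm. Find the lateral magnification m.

1/d_i = 1/f − 1/d_o = 1/(20.90) − 1/(14.0) = -0.02358, so d_i = -42.41 cm.
m = −d_i/d_o = −(-42.41)/(14.0) = +3.03.
The image is virtual, upright and enlarged, behind the mirror.

m = +3.03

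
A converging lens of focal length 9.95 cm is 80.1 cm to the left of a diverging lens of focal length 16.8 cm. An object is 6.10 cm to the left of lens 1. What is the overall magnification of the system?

m = +0.385

Lens 1: 1/d_i1 = 1/(9.95) − 1/(6.10) = -0.06343, so d_i1 = -15.76 cm; m₁ = −d_i1/d_o1 = +2.584.
d_o2 = 80.1 − (-15.76) = 95.86 cm.
f₂ = −16.8 cm (diverging).
Lens 2: 1/d_i2 = 1/(-16.8) − 1/(95.86) = -0.06996, so d_i2 = -14.29 cm; m₂ = −d_i2/d_o2 = +0.1491.
m = m₁·m₂ = (+2.584)(+0.1491) = +0.385.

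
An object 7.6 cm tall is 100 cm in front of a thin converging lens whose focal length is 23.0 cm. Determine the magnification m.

m = -0.299

1/d_i = 1/f − 1/d_o = 1/(23.00) − 1/(100) = 0.03348, so d_i = 29.87 cm.
m = −d_i/d_o = −(29.87)/(100) = -0.299.
The image is real, inverted and reduced, on the far side of the lens.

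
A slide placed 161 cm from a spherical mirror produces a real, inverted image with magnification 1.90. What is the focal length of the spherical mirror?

m = −d_i/d_o ⇒ d_i = −m·d_o = −(-1.90)·(161) = 305.9 cm.
1/f = 1/d_o + 1/d_i = 1/(161) + 1/(305.9) = 0.009480, so f = 105 cm.
Since f is positive, the spherical mirror is concave.

f = 105 cm (concave)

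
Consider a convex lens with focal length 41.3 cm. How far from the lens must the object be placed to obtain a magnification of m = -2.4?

m = −d_i/d_o ⇒ d_i = −m·d_o.
1/f = 1/d_o + 1/d_i = 1/d_o − 1/(m·d_o) = (1 − 1/m)/d_o, so d_o = f(1 − 1/m) = (41.30)(1 − 1/(-2.4)) = 58.5 cm.

58.5 cm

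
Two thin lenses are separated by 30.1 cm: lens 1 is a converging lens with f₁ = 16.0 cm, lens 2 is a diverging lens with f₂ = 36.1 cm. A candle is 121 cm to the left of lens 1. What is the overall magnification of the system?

m = -0.115

Lens 1: 1/d_i1 = 1/(16.0) − 1/(121) = 0.05424, so d_i1 = 18.44 cm; m₁ = −d_i1/d_o1 = -0.1524.
d_o2 = 30.1 − (18.44) = 11.66 cm.
f₂ = −36.1 cm (diverging).
Lens 2: 1/d_i2 = 1/(-36.1) − 1/(11.66) = -0.1135, so d_i2 = -8.813 cm; m₂ = −d_i2/d_o2 = +0.7559.
m = m₁·m₂ = (-0.1524)(+0.7559) = -0.115.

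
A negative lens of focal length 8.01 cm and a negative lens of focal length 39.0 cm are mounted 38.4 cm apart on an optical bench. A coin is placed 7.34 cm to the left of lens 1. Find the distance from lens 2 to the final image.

Lens 1 is diverging, so f₁ = −8.01 cm.
Lens 1: 1/d_i1 = 1/f₁ − 1/d_o1 = 1/(-8.01) − 1/(7.34) = -0.2611, so d_i1 = -3.830 cm.
The intermediate image is 3.830 cm to the left of lens 1 (virtual), which is 38.4 − (-3.830) = 42.23 cm to the left of lens 2, so d_o2 = +42.23 cm.
Lens 2 is diverging, so f₂ = −39.0 cm.
Lens 2: 1/d_i2 = 1/f₂ − 1/d_o2 = 1/(-39.0) − 1/(42.23) = -0.04932, so d_i2 = -20.3 cm.
The final image is virtual, 20.3 cm to the left of lens 2 (overall magnification ≈ 0.25).

20.3 cm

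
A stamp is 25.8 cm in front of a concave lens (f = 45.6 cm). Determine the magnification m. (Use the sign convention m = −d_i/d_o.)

m = +0.639

For a concave lens, f = -45.6 cm.
1/d_i = 1/f − 1/d_o = 1/(-45.60) − 1/(25.8) = -0.06069, so d_i = -16.48 cm.
m = −d_i/d_o = −(-16.48)/(25.8) = +0.639.
The image is virtual, upright and reduced, on the same side as the object.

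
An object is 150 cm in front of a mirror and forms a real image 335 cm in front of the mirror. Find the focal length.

f = 104 cm (concave)

Real image ⇒ d_i = +335 cm.
1/f = 1/d_o + 1/d_i = 1/(150) + 1/(335) = 0.009652, so f = 104 cm.
Since f is positive, the mirror is concave.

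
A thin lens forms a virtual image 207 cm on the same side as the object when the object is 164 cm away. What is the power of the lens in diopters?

P = +0.127 D

Virtual image ⇒ d_i = −207 cm.
1/f = 1/d_o + 1/d_i = 1/(164) + 1/(-207) = 0.001267 cm⁻¹.
f = 789.5 cm = 7.895 m, so P = 1/f = +0.127 D.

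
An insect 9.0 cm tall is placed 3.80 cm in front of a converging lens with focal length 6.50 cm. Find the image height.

1/d_i = 1/f − 1/d_o = 1/(6.500) − 1/(3.80) = -0.1093, so d_i = -9.148 cm.
m = −d_i/d_o = +2.407.
|h_i| = |m|·h_o = 2.407 × 9.0 = 21.7 cm. The image is virtual, upright and enlarged, on the same side as the object.

21.7 cm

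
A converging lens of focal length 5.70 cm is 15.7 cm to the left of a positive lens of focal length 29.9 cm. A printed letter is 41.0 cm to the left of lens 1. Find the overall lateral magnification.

Lens 1: 1/d_i1 = 1/(5.70) − 1/(41.0) = 0.1510, so d_i1 = 6.620 cm; m₁ = −d_i1/d_o1 = -0.1615.
d_o2 = 15.7 − (6.620) = 9.080 cm.
Lens 2: 1/d_i2 = 1/(29.9) − 1/(9.080) = -0.07669, so d_i2 = -13.04 cm; m₂ = −d_i2/d_o2 = +1.436.
m = m₁·m₂ = (-0.1615)(+1.436) = -0.232.

m = -0.232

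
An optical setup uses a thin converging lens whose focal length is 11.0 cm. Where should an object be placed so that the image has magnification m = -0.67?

27.4 cm

m = −d_i/d_o ⇒ d_i = −m·d_o.
1/f = 1/d_o + 1/d_i = 1/d_o − 1/(m·d_o) = (1 − 1/m)/d_o, so d_o = f(1 − 1/m) = (11.00)(1 − 1/(-0.67)) = 27.4 cm.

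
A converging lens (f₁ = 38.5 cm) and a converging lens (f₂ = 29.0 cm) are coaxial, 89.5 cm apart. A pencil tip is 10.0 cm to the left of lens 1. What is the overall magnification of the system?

Lens 1: 1/d_i1 = 1/(38.5) − 1/(10.0) = -0.07403, so d_i1 = -13.51 cm; m₁ = −d_i1/d_o1 = +1.351.
d_o2 = 89.5 − (-13.51) = 103.0 cm.
Lens 2: 1/d_i2 = 1/(29.0) − 1/(103.0) = 0.02477, so d_i2 = 40.36 cm; m₂ = −d_i2/d_o2 = -0.3919.
m = m₁·m₂ = (+1.351)(-0.3919) = -0.529.

m = -0.529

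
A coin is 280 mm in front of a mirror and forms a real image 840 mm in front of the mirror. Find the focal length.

Real image ⇒ d_i = +840 mm.
1/f = 1/d_o + 1/d_i = 1/(280) + 1/(840) = 0.004762, so f = 210 mm.
Since f is positive, the mirror is concave.

f = 210 mm (concave)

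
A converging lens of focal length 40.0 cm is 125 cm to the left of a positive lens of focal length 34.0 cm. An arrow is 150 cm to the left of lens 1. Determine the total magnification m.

m = +0.339

Lens 1: 1/d_i1 = 1/(40.0) − 1/(150) = 0.01833, so d_i1 = 54.55 cm; m₁ = −d_i1/d_o1 = -0.3637.
d_o2 = 125 − (54.55) = 70.45 cm.
Lens 2: 1/d_i2 = 1/(34.0) − 1/(70.45) = 0.01522, so d_i2 = 65.71 cm; m₂ = −d_i2/d_o2 = -0.9328.
m = m₁·m₂ = (-0.3637)(-0.9328) = +0.339.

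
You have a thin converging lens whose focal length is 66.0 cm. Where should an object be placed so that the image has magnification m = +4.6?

m = −d_i/d_o ⇒ d_i = −m·d_o.
1/f = 1/d_o + 1/d_i = 1/d_o − 1/(m·d_o) = (1 − 1/m)/d_o, so d_o = f(1 − 1/m) = (66.00)(1 − 1/(+4.6)) = 51.7 cm.

51.7 cm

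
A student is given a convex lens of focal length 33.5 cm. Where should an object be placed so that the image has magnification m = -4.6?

40.8 cm

m = −d_i/d_o ⇒ d_i = −m·d_o.
1/f = 1/d_o + 1/d_i = 1/d_o − 1/(m·d_o) = (1 − 1/m)/d_o, so d_o = f(1 − 1/m) = (33.50)(1 − 1/(-4.6)) = 40.8 cm.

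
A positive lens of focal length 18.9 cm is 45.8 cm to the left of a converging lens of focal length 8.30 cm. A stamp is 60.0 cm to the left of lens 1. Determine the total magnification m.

Lens 1: 1/d_i1 = 1/(18.9) − 1/(60.0) = 0.03624, so d_i1 = 27.59 cm; m₁ = −d_i1/d_o1 = -0.4598.
d_o2 = 45.8 − (27.59) = 18.21 cm.
Lens 2: 1/d_i2 = 1/(8.30) − 1/(18.21) = 0.06557, so d_i2 = 15.25 cm; m₂ = −d_i2/d_o2 = -0.8375.
m = m₁·m₂ = (-0.4598)(-0.8375) = +0.385.

m = +0.385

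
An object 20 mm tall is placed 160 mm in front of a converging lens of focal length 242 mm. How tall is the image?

1/d_i = 1/f − 1/d_o = 1/(242.0) − 1/(160) = -0.002118, so d_i = -472.2 mm.
m = −d_i/d_o = +2.951.
|h_i| = |m|·h_o = 2.951 × 20 = 59.0 mm. The image is virtual, upright and enlarged, on the same side as the object.

59.0 mm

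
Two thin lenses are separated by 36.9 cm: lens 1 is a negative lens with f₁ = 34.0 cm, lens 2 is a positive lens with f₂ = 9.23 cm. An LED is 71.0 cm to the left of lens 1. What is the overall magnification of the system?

m = -0.0590

f₁ = −34.0 cm (diverging).
Lens 1: 1/d_i1 = 1/(-34.0) − 1/(71.0) = -0.04350, so d_i1 = -22.99 cm; m₁ = −d_i1/d_o1 = +0.3238.
d_o2 = 36.9 − (-22.99) = 59.89 cm.
Lens 2: 1/d_i2 = 1/(9.23) − 1/(59.89) = 0.09165, so d_i2 = 10.91 cm; m₂ = −d_i2/d_o2 = -0.1822.
m = m₁·m₂ = (+0.3238)(-0.1822) = -0.0590.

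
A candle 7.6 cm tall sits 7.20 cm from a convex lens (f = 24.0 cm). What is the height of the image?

1/d_i = 1/f − 1/d_o = 1/(24.00) − 1/(7.20) = -0.09722, so d_i = -10.29 cm.
m = −d_i/d_o = +1.429.
|h_i| = |m|·h_o = 1.429 × 7.6 = 10.9 cm. The image is virtual, upright and enlarged, on the same side as the object.

10.9 cm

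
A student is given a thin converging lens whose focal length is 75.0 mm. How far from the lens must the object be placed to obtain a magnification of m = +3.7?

54.7 mm

m = −d_i/d_o ⇒ d_i = −m·d_o.
1/f = 1/d_o + 1/d_i = 1/d_o − 1/(m·d_o) = (1 − 1/m)/d_o, so d_o = f(1 − 1/m) = (75.00)(1 − 1/(+3.7)) = 54.7 mm.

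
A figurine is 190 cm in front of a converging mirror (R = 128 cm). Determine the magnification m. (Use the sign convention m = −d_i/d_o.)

f = R/2 = 128/2 = 64.00 cm.
1/d_i = 1/f − 1/d_o = 1/(64.00) − 1/(190) = 0.01036, so d_i = 96.51 cm.
m = −d_i/d_o = −(96.51)/(190) = -0.508.
The image is real, inverted and reduced, in front of the mirror.

m = -0.508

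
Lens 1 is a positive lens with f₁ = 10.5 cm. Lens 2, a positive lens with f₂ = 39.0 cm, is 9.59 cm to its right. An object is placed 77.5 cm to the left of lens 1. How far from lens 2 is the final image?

2.40 cm

Lens 1: 1/d_i1 = 1/f₁ − 1/d_o1 = 1/(10.5) − 1/(77.5) = 0.08233, so d_i1 = 12.15 cm.
The intermediate image is 12.15 cm to the right of lens 1, which lies 2.560 cm to the right of lens 2 — a virtual object — so d_o2 = −2.560 cm.
Lens 2: 1/d_i2 = 1/f₂ − 1/d_o2 = 1/(39.0) − 1/(-2.560) = 0.4163, so d_i2 = 2.40 cm.
The final image is real, 2.40 cm to the right of lens 2 (overall magnification ≈ -0.15).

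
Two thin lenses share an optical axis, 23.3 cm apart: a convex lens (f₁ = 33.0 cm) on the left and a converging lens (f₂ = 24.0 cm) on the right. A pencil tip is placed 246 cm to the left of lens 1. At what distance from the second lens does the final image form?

9.16 cm

Lens 1: 1/d_i1 = 1/f₁ − 1/d_o1 = 1/(33.0) − 1/(246) = 0.02624, so d_i1 = 38.11 cm.
The intermediate image is 38.11 cm to the right of lens 1, which lies 14.81 cm to the right of lens 2 — a virtual object — so d_o2 = −14.81 cm.
Lens 2: 1/d_i2 = 1/f₂ − 1/d_o2 = 1/(24.0) − 1/(-14.81) = 0.1092, so d_i2 = 9.16 cm.
The final image is real, 9.16 cm to the right of lens 2 (overall magnification ≈ -0.096).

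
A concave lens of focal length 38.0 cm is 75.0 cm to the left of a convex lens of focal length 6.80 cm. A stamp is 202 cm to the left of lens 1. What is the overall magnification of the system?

m = -0.0107

f₁ = −38.0 cm (diverging).
Lens 1: 1/d_i1 = 1/(-38.0) − 1/(202) = -0.03127, so d_i1 = -31.98 cm; m₁ = −d_i1/d_o1 = +0.1583.
d_o2 = 75.0 − (-31.98) = 107.0 cm.
Lens 2: 1/d_i2 = 1/(6.80) − 1/(107.0) = 0.1377, so d_i2 = 7.261 cm; m₂ = −d_i2/d_o2 = -0.06786.
m = m₁·m₂ = (+0.1583)(-0.06786) = -0.0107.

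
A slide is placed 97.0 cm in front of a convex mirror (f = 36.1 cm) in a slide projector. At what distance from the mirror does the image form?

26.3 cm

For a convex mirror, f = -36.1 cm.
Mirror equation: 1/d_i = 1/f − 1/d_o = 1/(-36.10) − 1/(97.0) = -0.02770 − 0.01031 = -0.03801, so d_i = -26.3 cm.
The image is virtual, upright and reduced, behind the mirror.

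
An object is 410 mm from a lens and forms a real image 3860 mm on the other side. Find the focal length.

f = 371 mm (converging)

Real image ⇒ d_i = +3860 mm.
1/f = 1/d_o + 1/d_i = 1/(410) + 1/(3860) = 0.002698, so f = 371 mm.
Since f is positive, the lens is converging.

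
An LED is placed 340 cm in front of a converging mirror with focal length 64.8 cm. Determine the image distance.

80.1 cm

Mirror equation: 1/s_i = 1/f − 1/s_o = 1/(64.80) − 1/(340) = 0.01543 − 0.002941 = 0.01249, so s_i = 80.1 cm.
The image is real, inverted and reduced, in front of the mirror.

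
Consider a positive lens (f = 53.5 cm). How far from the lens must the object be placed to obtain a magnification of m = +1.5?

m = −d_i/d_o ⇒ d_i = −m·d_o.
1/f = 1/d_o + 1/d_i = 1/d_o − 1/(m·d_o) = (1 − 1/m)/d_o, so d_o = f(1 − 1/m) = (53.50)(1 − 1/(+1.5)) = 17.8 cm.

17.8 cm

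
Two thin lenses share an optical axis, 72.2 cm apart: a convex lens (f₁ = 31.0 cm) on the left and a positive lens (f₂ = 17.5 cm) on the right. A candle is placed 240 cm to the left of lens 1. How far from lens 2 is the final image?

33.5 cm

Lens 1: 1/d_i1 = 1/f₁ − 1/d_o1 = 1/(31.0) − 1/(240) = 0.02809, so d_i1 = 35.60 cm.
The intermediate image is 35.60 cm to the right of lens 1, which is 72.2 − (35.60) = 36.60 cm to the left of lens 2, so d_o2 = +36.60 cm.
Lens 2: 1/d_i2 = 1/f₂ − 1/d_o2 = 1/(17.5) − 1/(36.60) = 0.02982, so d_i2 = 33.5 cm.
The final image is real, 33.5 cm to the right of lens 2 (overall magnification ≈ 0.14).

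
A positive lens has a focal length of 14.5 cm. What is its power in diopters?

P = +6.90 D

f = 14.5 cm = 0.145 m.
P = 1/f = 1/(0.145 m) = +6.90 D.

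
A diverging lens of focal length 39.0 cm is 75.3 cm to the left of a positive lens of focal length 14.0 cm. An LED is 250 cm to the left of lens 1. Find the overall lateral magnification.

m = -0.0199

f₁ = −39.0 cm (diverging).
Lens 1: 1/d_i1 = 1/(-39.0) − 1/(250) = -0.02964, so d_i1 = -33.74 cm; m₁ = −d_i1/d_o1 = +0.1350.
d_o2 = 75.3 − (-33.74) = 109.0 cm.
Lens 2: 1/d_i2 = 1/(14.0) − 1/(109.0) = 0.06225, so d_i2 = 16.06 cm; m₂ = −d_i2/d_o2 = -0.1474.
m = m₁·m₂ = (+0.1350)(-0.1474) = -0.0199.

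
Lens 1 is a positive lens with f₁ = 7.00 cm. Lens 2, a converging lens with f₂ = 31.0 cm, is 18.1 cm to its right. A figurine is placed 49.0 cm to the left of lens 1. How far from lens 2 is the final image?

Lens 1: 1/d_i1 = 1/f₁ − 1/d_o1 = 1/(7.00) − 1/(49.0) = 0.1224, so d_i1 = 8.167 cm.
The intermediate image is 8.167 cm to the right of lens 1, which is 18.1 − (8.167) = 9.933 cm to the left of lens 2, so d_o2 = +9.933 cm.
Lens 2: 1/d_i2 = 1/f₂ − 1/d_o2 = 1/(31.0) − 1/(9.933) = -0.06842, so d_i2 = -14.6 cm.
The final image is virtual, 14.6 cm to the left of lens 2 (overall magnification ≈ -0.25).

14.6 cm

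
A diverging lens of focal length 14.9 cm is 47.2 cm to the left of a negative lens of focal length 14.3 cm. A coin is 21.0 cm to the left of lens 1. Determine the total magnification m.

m = +0.0845

f₁ = −14.9 cm (diverging).
Lens 1: 1/d_i1 = 1/(-14.9) − 1/(21.0) = -0.1147, so d_i1 = -8.716 cm; m₁ = −d_i1/d_o1 = +0.4150.
d_o2 = 47.2 − (-8.716) = 55.92 cm.
f₂ = −14.3 cm (diverging).
Lens 2: 1/d_i2 = 1/(-14.3) − 1/(55.92) = -0.08781, so d_i2 = -11.39 cm; m₂ = −d_i2/d_o2 = +0.2036.
m = m₁·m₂ = (+0.4150)(+0.2036) = +0.0845.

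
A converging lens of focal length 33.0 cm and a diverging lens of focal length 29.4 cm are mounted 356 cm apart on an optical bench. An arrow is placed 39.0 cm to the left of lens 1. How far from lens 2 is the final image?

Lens 1: 1/d_i1 = 1/f₁ − 1/d_o1 = 1/(33.0) − 1/(39.0) = 0.004662, so d_i1 = 214.5 cm.
The intermediate image is 214.5 cm to the right of lens 1, which is 356 − (214.5) = 141.5 cm to the left of lens 2, so d_o2 = +141.5 cm.
Lens 2 is diverging, so f₂ = −29.4 cm.
Lens 2: 1/d_i2 = 1/f₂ − 1/d_o2 = 1/(-29.4) − 1/(141.5) = -0.04108, so d_i2 = -24.3 cm.
The final image is virtual, 24.3 cm to the left of lens 2 (overall magnification ≈ -0.95).

24.3 cm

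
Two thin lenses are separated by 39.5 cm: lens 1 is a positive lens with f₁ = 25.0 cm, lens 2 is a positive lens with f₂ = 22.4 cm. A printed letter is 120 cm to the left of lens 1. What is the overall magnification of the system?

m = -0.407

Lens 1: 1/d_i1 = 1/(25.0) − 1/(120) = 0.03167, so d_i1 = 31.58 cm; m₁ = −d_i1/d_o1 = -0.2632.
d_o2 = 39.5 − (31.58) = 7.920 cm.
Lens 2: 1/d_i2 = 1/(22.4) − 1/(7.920) = -0.08162, so d_i2 = -12.25 cm; m₂ = −d_i2/d_o2 = +1.547.
m = m₁·m₂ = (-0.2632)(+1.547) = -0.407.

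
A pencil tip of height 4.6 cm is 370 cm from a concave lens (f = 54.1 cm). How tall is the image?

For a concave lens, f = -54.1 cm.
1/d_i = 1/f − 1/d_o = 1/(-54.10) − 1/(370) = -0.02119, so d_i = -47.20 cm.
m = −d_i/d_o = +0.1276.
|h_i| = |m|·h_o = 0.1276 × 4.6 = 0.587 cm. The image is virtual, upright and reduced, on the same side as the object.

0.587 cm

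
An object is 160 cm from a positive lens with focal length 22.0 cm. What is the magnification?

1/d_i = 1/f − 1/d_o = 1/(22.00) − 1/(160) = 0.03920, so d_i = 25.51 cm.
m = −d_i/d_o = −(25.51)/(160) = -0.159.
The image is real, inverted and reduced, on the far side of the lens.

m = -0.159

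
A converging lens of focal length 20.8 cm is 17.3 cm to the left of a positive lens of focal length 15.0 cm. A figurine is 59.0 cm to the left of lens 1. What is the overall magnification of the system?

Lens 1: 1/d_i1 = 1/(20.8) − 1/(59.0) = 0.03113, so d_i1 = 32.13 cm; m₁ = −d_i1/d_o1 = -0.5446.
d_o2 = 17.3 − (32.13) = -14.83 cm (virtual object).
Lens 2: 1/d_i2 = 1/(15.0) − 1/(-14.83) = 0.1341, so d_i2 = 7.457 cm; m₂ = −d_i2/d_o2 = +0.5028.
m = m₁·m₂ = (-0.5446)(+0.5028) = -0.274.

m = -0.274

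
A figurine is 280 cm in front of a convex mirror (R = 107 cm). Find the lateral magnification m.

m = +0.160

f = R/2 = 107/2 = 53.50 cm; for a convex mirror, f = -53.50 cm.
1/d_i = 1/f − 1/d_o = 1/(-53.50) − 1/(280) = -0.02226, so d_i = -44.92 cm.
m = −d_i/d_o = −(-44.92)/(280) = +0.160.
The image is virtual, upright and reduced, behind the mirror.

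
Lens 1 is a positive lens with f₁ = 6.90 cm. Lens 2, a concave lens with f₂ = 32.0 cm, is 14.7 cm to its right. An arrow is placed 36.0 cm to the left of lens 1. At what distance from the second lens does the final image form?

5.17 cm

Lens 1: 1/d_i1 = 1/f₁ − 1/d_o1 = 1/(6.90) − 1/(36.0) = 0.1171, so d_i1 = 8.536 cm.
The intermediate image is 8.536 cm to the right of lens 1, which is 14.7 − (8.536) = 6.164 cm to the left of lens 2, so d_o2 = +6.164 cm.
Lens 2 is diverging, so f₂ = −32.0 cm.
Lens 2: 1/d_i2 = 1/f₂ − 1/d_o2 = 1/(-32.0) − 1/(6.164) = -0.1935, so d_i2 = -5.17 cm.
The final image is virtual, 5.17 cm to the left of lens 2 (overall magnification ≈ -0.20).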